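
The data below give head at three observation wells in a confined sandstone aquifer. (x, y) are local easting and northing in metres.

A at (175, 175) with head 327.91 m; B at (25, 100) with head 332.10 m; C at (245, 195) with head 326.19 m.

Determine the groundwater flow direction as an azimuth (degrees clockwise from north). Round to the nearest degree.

Three-point gradient (reference A): Δ to B = (-150, -75, +4.19), Δ to C = (70, 20, -1.72).
∂h/∂x = -0.02009, ∂h/∂y = -0.01569 (det = 2250).
Flow direction (−∇h) has components (+0.02009 E, +0.01569 N).
Azimuth = atan2(E, N) = atan2(+0.02009, +0.01569) = 52.0° ≈ 052°.

052°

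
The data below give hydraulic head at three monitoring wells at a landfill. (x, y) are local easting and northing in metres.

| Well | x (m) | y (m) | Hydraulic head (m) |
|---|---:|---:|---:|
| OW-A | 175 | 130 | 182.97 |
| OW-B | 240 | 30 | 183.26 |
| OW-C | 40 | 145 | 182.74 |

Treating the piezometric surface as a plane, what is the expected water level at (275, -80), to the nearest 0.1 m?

With h = a·x + b·y + c and OW-A as origin, the differences give:
  65·a + (-100)·b = +0.29
  (-135)·a + 15·b = -0.23
Eliminate b (×15 and ×(-100), subtract): -12525·a = -18.650 → a = ∂h/∂x = +0.001489
Back-substitute: b = ∂h/∂y = -0.001932.
h(275, -80) = 182.97 + (+0.001489)·(100) + (-0.001932)·(-210) = 182.97 +0.149 +0.406 = 183.525 m.

183.5 m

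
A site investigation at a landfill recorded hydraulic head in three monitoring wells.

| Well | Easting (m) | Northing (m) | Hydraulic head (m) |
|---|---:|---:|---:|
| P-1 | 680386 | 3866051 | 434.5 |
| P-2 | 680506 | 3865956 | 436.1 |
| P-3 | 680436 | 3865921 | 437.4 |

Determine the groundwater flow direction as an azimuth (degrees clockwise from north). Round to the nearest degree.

Taking P-1 as reference: P-2−P-1 = (120, -95, +1.6); P-3−P-1 = (50, -130, +2.9).
Solve a·Δx + b·Δy = Δh: det = 120·(-130) − 50·(-95) = -10850.
∂h/∂x = [(+1.6)·(-130) − (+2.9)·(-95)] / -10850 = -0.006221
∂h/∂y = [120·(+2.9) − 50·(+1.6)] / -10850 = -0.02470
Flow direction (−∇h) has components (+0.006221 E, +0.02470 N).
Azimuth = atan2(E, N) = atan2(+0.006221, +0.02470) = 14.1° ≈ 014°.

014°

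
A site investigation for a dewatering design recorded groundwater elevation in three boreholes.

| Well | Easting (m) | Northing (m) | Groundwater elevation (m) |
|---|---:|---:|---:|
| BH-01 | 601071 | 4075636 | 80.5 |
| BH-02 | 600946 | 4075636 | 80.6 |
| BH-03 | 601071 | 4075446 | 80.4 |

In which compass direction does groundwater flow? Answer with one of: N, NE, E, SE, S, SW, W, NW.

SE

∂h/∂x = (80.6 − 80.5) / (600946 − 601071) = -0.0008000
∂h/∂y = (80.4 − 80.5) / (4075446 − 4075636) = +0.0005263
Flow = −∇h = (+0.0008000 east, -0.0005263 north), which points southeast.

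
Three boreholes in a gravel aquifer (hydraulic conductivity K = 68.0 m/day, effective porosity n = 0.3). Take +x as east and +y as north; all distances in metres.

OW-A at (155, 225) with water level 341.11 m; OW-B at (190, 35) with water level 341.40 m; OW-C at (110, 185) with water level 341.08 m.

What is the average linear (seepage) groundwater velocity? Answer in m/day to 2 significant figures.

Differences from OW-A: to OW-B (Δx, Δy, Δh) = (35, -190, +0.29); to OW-C = (-45, -40, -0.03).
Solve a·Δx + b·Δy = Δh: det = 35·(-40) − (-45)·(-190) = -9950.
∂h/∂x = [(+0.29)·(-40) − (-0.03)·(-190)] / -9950 = +0.001739
∂h/∂y = [35·(-0.03) − (-45)·(+0.29)] / -9950 = -0.001206
|∇h| = √(0.001739² + -0.001206²) = 0.002116
Seepage velocity v = K·i/n = 68.0 × 0.002116 / 0.3 = 0.4796 m/day.

0.48 m/day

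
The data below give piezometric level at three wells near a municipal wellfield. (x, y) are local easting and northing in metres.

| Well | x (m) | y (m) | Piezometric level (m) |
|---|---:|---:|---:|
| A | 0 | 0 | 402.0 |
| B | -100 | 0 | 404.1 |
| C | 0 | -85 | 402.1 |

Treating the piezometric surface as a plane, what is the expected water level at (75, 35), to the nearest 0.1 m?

∂h/∂x = (404.1 − 402.0) / (-100 − 0) = -0.02100
∂h/∂y = (402.1 − 402.0) / (-85 − 0) = -0.001176
h(75, 35) = 402.0 + (-0.02100)·(75) + (-0.001176)·(35) = 402.0 -1.575 -0.041 = 400.384 m.

400.4 m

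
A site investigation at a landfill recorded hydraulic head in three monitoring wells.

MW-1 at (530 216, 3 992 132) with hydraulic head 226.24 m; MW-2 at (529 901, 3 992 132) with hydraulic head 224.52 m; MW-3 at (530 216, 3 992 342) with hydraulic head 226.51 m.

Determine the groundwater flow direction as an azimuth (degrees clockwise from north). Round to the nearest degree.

∂h/∂x = (224.52 − 226.24) / (529901 − 530216) = +0.005460
∂h/∂y = (226.51 − 226.24) / (3992342 − 3992132) = +0.001286
Flow direction (−∇h) has components (-0.005460 E, -0.001286 N).
Azimuth = atan2(E, N) = atan2(-0.005460, -0.001286) = 256.8° ≈ 257°.

257°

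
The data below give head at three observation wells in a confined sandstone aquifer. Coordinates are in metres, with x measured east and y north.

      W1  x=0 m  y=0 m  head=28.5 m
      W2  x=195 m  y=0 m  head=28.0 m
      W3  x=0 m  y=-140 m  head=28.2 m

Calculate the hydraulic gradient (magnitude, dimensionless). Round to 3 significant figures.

0.00334

∂h/∂x = (28.0 − 28.5) / (195 − 0) = -0.002564
∂h/∂y = (28.2 − 28.5) / (-140 − 0) = +0.002143
|∇h| = √(-0.002564² + 0.002143²) = 0.003342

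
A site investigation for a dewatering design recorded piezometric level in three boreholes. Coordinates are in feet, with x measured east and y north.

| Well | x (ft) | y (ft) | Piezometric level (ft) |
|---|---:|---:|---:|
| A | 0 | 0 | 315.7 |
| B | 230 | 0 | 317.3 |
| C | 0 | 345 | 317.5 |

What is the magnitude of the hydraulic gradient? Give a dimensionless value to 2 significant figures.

0.0087

∂h/∂x = (317.3 − 315.7) / (230 − 0) = +0.006957
∂h/∂y = (317.5 − 315.7) / (345 − 0) = +0.005217
|∇h| = √(0.006957² + 0.005217²) = 0.008696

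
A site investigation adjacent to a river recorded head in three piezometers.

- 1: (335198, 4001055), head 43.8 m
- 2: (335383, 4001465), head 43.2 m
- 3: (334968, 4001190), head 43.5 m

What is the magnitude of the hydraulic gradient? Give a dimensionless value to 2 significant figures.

Taking 1 as reference: 2−1 = (185, 410, -0.6); 3−1 = (-230, 135, -0.3).
Solve a·Δx + b·Δy = Δh: det = 185·135 − (-230)·410 = 119275.
∂h/∂x = [(-0.6)·135 − (-0.3)·410] / 119275 = +0.0003521
∂h/∂y = [185·(-0.3) − (-230)·(-0.6)] / 119275 = -0.001622
|∇h| = √(0.0003521² + -0.001622²) = 0.00166

0.0017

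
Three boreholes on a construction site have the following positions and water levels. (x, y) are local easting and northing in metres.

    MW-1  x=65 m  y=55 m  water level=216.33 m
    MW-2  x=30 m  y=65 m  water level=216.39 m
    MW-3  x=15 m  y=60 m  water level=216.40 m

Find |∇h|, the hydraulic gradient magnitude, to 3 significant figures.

Taking MW-1 as reference: MW-2−MW-1 = (-35, 10, +0.06); MW-3−MW-1 = (-50, 5, +0.07).
Solve a·Δx + b·Δy = Δh: det = (-35)·5 − (-50)·10 = 325.
∂h/∂x = [(+0.06)·5 − (+0.07)·10] / 325 = -0.001231
∂h/∂y = [(-35)·(+0.07) − (-50)·(+0.06)] / 325 = +0.001692
|∇h| = √(-0.001231² + 0.001692²) = 0.002092

0.00209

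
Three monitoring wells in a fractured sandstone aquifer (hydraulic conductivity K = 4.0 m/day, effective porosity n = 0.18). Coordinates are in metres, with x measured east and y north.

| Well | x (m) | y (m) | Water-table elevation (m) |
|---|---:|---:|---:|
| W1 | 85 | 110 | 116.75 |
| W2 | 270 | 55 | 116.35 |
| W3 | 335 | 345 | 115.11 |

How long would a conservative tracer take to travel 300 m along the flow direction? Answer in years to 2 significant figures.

Three-point gradient (reference W1): Δ to W2 = (185, -55, -0.40), Δ to W3 = (250, 235, -1.64).
∂h/∂x = -0.003219, ∂h/∂y = -0.003554 (det = 57225).
|∇h| = √(-0.003219² + -0.003554²) = 0.004795
Seepage velocity v = K·i/n = 4.0 × 0.004795 / 0.18 = 0.1066 m/day.
t = 300 / 0.1066 = 2814 days = 7.7 years.

7.7 years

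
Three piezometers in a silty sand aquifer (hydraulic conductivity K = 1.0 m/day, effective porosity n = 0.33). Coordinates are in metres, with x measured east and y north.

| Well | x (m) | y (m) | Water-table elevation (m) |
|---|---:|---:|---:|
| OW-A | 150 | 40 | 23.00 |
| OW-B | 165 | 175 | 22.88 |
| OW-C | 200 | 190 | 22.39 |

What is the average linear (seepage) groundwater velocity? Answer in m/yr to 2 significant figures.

16 m/yr

Differences from OW-A: to OW-B (Δx, Δy, Δh) = (15, 135, -0.12); to OW-C = (50, 150, -0.61).
Determinant of the coordinate differences = 15·150 − 50·135 = -4500.
∂h/∂x = [(-0.12)·150 − (-0.61)·135] / -4500 = -0.01430
∂h/∂y = [15·(-0.61) − 50·(-0.12)] / -4500 = +0.0007000
|∇h| = √(-0.01430² + 0.0007000²) = 0.01432
Seepage velocity v = K·i/n = 1.0 × 0.01432 / 0.33 = 0.04339 m/day = 15.85 m/yr.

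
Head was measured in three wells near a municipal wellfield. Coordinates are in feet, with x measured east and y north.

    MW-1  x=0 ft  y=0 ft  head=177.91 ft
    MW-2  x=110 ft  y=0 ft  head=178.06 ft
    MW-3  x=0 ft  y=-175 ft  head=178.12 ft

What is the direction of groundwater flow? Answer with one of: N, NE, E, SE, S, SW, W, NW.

NW

∂h/∂x = (178.06 − 177.91) / (110 − 0) = +0.001364
∂h/∂y = (178.12 − 177.91) / (-175 − 0) = -0.001200
Flow = −∇h = (-0.001364 east, +0.001200 north), which points northwest.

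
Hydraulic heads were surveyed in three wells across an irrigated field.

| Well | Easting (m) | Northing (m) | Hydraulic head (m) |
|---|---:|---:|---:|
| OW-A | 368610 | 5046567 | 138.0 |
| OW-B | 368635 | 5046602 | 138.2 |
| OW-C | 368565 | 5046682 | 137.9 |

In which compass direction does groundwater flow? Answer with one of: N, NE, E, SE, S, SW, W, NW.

Taking OW-A as reference: OW-B−OW-A = (25, 35, +0.2); OW-C−OW-A = (-45, 115, -0.1).
Determinant of the coordinate differences = 25·115 − (-45)·35 = 4450.
∂h/∂x = [(+0.2)·115 − (-0.1)·35] / 4450 = +0.005955
∂h/∂y = [25·(-0.1) − (-45)·(+0.2)] / 4450 = +0.001461
Flow = −∇h = (-0.005955 east, -0.001461 north), which points west.

W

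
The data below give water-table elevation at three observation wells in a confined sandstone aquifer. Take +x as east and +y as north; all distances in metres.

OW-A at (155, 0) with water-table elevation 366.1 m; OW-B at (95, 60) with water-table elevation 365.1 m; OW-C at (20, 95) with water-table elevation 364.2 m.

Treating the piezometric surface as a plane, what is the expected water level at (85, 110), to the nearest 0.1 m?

364.6 m

Differences from OW-A: to OW-B (Δx, Δy, Δh) = (-60, 60, -1.0); to OW-C = (-135, 95, -1.9).
Solve a·Δx + b·Δy = Δh: det = (-60)·95 − (-135)·60 = 2400.
∂h/∂x = [(-1.0)·95 − (-1.9)·60] / 2400 = +0.007917
∂h/∂y = [(-60)·(-1.9) − (-135)·(-1.0)] / 2400 = -0.008750
h(85, 110) = 366.1 + (+0.007917)·(-70) + (-0.008750)·(110) = 366.1 -0.554 -0.962 = 364.583 m.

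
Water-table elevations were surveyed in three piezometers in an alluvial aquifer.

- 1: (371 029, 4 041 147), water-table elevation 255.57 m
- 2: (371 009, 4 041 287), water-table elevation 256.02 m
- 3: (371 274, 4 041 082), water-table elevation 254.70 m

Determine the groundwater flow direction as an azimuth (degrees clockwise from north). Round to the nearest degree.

Three-point gradient (reference 1): Δ to 2 = (-20, 140, +0.45), Δ to 3 = (245, -65, -0.87).
∂h/∂x = -0.002805, ∂h/∂y = +0.002814 (det = -33000).
Flow direction (−∇h) has components (+0.002805 E, -0.002814 N).
Azimuth = atan2(E, N) = atan2(+0.002805, -0.002814) = 135.1° ≈ 135°.

135°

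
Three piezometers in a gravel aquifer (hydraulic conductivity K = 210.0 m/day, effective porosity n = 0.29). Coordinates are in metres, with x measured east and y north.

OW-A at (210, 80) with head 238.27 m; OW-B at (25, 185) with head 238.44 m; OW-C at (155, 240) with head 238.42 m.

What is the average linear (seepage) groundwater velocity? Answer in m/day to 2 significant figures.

Taking OW-A as reference: OW-B−OW-A = (-185, 105, +0.17); OW-C−OW-A = (-55, 160, +0.15).
Solve a·Δx + b·Δy = Δh: det = (-185)·160 − (-55)·105 = -23825.
∂h/∂x = [(+0.17)·160 − (+0.15)·105] / -23825 = -0.0004806
∂h/∂y = [(-185)·(+0.15) − (-55)·(+0.17)] / -23825 = +0.0007723
|∇h| = √(-0.0004806² + 0.0007723²) = 0.0009096
Seepage velocity v = K·i/n = 210.0 × 0.0009096 / 0.29 = 0.6587 m/day.

0.66 m/day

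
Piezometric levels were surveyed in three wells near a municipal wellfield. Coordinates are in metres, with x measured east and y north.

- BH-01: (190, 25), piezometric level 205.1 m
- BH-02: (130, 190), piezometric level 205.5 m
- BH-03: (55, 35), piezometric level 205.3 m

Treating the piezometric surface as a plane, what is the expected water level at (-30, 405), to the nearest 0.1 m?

206.1 m

Differences from BH-01: to BH-02 (Δx, Δy, Δh) = (-60, 165, +0.4); to BH-03 = (-135, 10, +0.2).
Determinant of the coordinate differences = (-60)·10 − (-135)·165 = 21675.
∂h/∂x = [(+0.4)·10 − (+0.2)·165] / 21675 = -0.001338
∂h/∂y = [(-60)·(+0.2) − (-135)·(+0.4)] / 21675 = +0.001938
h(-30, 405) = 205.1 + (-0.001338)·(-220) + (+0.001938)·(380) = 205.1 +0.294 +0.736 = 206.131 m.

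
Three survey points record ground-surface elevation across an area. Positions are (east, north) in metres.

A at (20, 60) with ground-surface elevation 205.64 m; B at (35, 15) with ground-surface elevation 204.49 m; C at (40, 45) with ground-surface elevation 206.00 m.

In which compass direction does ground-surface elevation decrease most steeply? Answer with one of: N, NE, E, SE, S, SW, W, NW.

SW

With z = a·x + b·y + c and A as origin, the differences give:
  15·a + (-45)·b = -1.15
  20·a + (-15)·b = +0.36
Eliminate b (×(-15) and ×(-45), subtract): 675·a = 33.450 → a = ∂z/∂x = +0.04956
Back-substitute: b = ∂z/∂y = +0.04207.
Steepest decrease is along −∇f = (-0.04956 E, -0.04207 N) → southwest.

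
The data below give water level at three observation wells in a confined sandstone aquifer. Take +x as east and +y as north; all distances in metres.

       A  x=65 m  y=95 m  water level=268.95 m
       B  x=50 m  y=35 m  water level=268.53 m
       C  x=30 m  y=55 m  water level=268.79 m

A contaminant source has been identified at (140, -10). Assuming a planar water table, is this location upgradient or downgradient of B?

With h = a·x + b·y + c and A as origin, the differences give:
  (-15)·a + (-60)·b = -0.42
  (-35)·a + (-40)·b = -0.16
Eliminate b (×(-40) and ×(-60), subtract): -1500·a = 7.200 → a = ∂h/∂x = -0.004800
Back-substitute: b = ∂h/∂y = +0.008200.
Head at (140, -10) = 268.95 + (-0.004800)·(75) + (+0.008200)·(-105) = 267.73 m.
That is lower than the 268.53 m at B, so the point is downgradient.

downgradient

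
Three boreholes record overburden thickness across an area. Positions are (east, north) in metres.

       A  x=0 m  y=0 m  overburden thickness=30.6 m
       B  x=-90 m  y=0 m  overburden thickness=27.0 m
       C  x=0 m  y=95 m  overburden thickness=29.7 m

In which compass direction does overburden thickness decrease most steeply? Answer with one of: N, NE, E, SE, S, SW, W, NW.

∂d/∂x = (27.0 − 30.6) / (-90 − 0) = +0.04000
∂d/∂y = (29.7 − 30.6) / (95 − 0) = -0.009474
Steepest decrease is along −∇f = (-0.04000 E, +0.009474 N) → west.

W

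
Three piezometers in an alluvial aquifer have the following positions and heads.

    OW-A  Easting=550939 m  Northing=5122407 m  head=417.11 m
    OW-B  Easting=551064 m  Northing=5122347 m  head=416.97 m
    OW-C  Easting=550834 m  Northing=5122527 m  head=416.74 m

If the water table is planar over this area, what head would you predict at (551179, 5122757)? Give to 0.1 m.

With h = a·x + b·y + c and OW-A as origin, the differences give:
  125·a + (-60)·b = -0.14
  (-105)·a + 120·b = -0.37
Eliminate b (×120 and ×(-60), subtract): 8700·a = -39.000 → a = ∂h/∂x = -0.004483
Back-substitute: b = ∂h/∂y = -0.007006.
h(551179, 5122757) = 417.11 + (-0.004483)·(240) + (-0.007006)·(350) = 417.11 -1.076 -2.452 = 413.582 m.

413.6 m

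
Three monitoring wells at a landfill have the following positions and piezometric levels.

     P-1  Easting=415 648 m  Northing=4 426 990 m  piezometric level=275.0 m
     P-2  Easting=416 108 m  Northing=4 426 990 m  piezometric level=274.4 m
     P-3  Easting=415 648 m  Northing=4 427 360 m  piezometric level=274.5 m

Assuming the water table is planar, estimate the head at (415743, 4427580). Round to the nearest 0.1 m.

∂h/∂x = (274.4 − 275.0) / (416108 − 415648) = -0.001304
∂h/∂y = (274.5 − 275.0) / (4427360 − 4426990) = -0.001351
h(415743, 4427580) = 275.0 + (-0.001304)·(95) + (-0.001351)·(590) = 275.0 -0.124 -0.797 = 274.079 m.

274.1 m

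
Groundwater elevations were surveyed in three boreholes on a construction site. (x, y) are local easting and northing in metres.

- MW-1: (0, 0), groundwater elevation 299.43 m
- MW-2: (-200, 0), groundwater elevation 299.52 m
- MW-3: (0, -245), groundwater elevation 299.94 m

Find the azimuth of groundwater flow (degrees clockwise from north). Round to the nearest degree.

∂h/∂x = (299.52 − 299.43) / (-200 − 0) = -0.0004500
∂h/∂y = (299.94 − 299.43) / (-245 − 0) = -0.002082
Flow direction (−∇h) has components (+0.0004500 E, +0.002082 N).
Azimuth = atan2(E, N) = atan2(+0.0004500, +0.002082) = 12.2° ≈ 012°.

012°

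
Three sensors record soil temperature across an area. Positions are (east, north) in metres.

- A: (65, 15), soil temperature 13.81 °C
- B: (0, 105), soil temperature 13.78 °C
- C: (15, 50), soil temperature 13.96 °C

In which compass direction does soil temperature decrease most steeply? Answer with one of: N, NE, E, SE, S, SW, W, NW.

Differences from A: to B (Δx, Δy, Δh) = (-65, 90, -0.03); to C = (-50, 35, +0.15).
Solve a·Δx + b·Δy = ΔT: det = (-65)·35 − (-50)·90 = 2225.
∂T/∂x = [(-0.03)·35 − (+0.15)·90] / 2225 = -0.006539
∂T/∂y = [(-65)·(+0.15) − (-50)·(-0.03)] / 2225 = -0.005056
Steepest decrease is along −∇f = (+0.006539 E, +0.005056 N) → northeast.

NE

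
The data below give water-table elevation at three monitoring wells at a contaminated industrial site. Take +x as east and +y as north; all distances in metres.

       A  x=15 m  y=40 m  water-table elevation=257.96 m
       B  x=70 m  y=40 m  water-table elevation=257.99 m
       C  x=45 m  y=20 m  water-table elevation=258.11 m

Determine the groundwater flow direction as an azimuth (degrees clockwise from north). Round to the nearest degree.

355°

Taking A as reference: B−A = (55, 0, +0.03); C−A = (30, -20, +0.15).
Solve a·Δx + b·Δy = Δh: det = 55·(-20) − 30·0 = -1100.
∂h/∂x = [(+0.03)·(-20) − (+0.15)·0] / -1100 = +0.0005455
∂h/∂y = [55·(+0.15) − 30·(+0.03)] / -1100 = -0.006682
Flow direction (−∇h) has components (-0.0005455 E, +0.006682 N).
Azimuth = atan2(E, N) = atan2(-0.0005455, +0.006682) = 355.3° ≈ 355°.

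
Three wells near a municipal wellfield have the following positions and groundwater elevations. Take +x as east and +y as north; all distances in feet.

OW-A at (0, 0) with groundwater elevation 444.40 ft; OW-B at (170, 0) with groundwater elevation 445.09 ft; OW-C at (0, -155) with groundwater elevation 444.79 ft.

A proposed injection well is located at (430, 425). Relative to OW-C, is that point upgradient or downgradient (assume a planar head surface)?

upgradient

∂h/∂x = (445.09 − 444.40) / (170 − 0) = +0.004059
∂h/∂y = (444.79 − 444.40) / (-155 − 0) = -0.002516
Head at (430, 425) = 444.40 + (+0.004059)·(430) + (-0.002516)·(425) = 445.08 ft.
That is higher than the 444.79 ft at OW-C, so the point is upgradient.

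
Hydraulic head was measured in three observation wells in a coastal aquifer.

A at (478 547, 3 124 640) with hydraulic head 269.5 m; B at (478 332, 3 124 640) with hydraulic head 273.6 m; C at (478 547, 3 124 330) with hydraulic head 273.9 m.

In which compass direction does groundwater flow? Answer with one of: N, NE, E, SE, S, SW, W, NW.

NE

∂h/∂x = (273.6 − 269.5) / (478332 − 478547) = -0.01907
∂h/∂y = (273.9 − 269.5) / (3124330 − 3124640) = -0.01419
Flow = −∇h = (+0.01907 east, +0.01419 north), which points northeast.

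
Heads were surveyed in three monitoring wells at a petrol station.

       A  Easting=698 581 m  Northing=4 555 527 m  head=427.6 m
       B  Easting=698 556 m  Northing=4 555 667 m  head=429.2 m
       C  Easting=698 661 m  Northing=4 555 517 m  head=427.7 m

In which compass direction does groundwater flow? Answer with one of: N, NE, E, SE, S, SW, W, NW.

S

Taking A as reference: B−A = (-25, 140, +1.6); C−A = (80, -10, +0.1).
Solve a·Δx + b·Δy = Δh: det = (-25)·(-10) − 80·140 = -10950.
∂h/∂x = [(+1.6)·(-10) − (+0.1)·140] / -10950 = +0.002740
∂h/∂y = [(-25)·(+0.1) − 80·(+1.6)] / -10950 = +0.01192
Flow = −∇h = (-0.002740 east, -0.01192 north), which points south.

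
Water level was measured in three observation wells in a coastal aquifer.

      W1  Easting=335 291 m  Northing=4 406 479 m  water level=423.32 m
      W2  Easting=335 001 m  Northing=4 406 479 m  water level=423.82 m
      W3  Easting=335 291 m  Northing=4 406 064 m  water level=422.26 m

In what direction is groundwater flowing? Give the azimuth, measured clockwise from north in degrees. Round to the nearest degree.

146°

∂h/∂x = (423.82 − 423.32) / (335001 − 335291) = -0.001724
∂h/∂y = (422.26 − 423.32) / (4406064 − 4406479) = +0.002554
Flow direction (−∇h) has components (+0.001724 E, -0.002554 N).
Azimuth = atan2(E, N) = atan2(+0.001724, -0.002554) = 146.0° ≈ 146°.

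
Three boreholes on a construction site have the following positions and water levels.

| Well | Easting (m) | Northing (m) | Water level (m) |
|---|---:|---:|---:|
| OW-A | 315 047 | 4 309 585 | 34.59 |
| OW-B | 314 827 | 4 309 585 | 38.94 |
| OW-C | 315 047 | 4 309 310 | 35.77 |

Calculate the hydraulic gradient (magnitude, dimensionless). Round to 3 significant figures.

∂h/∂x = (38.94 − 34.59) / (314827 − 315047) = -0.01977
∂h/∂y = (35.77 − 34.59) / (4309310 − 4309585) = -0.004291
|∇h| = √(-0.01977² + -0.004291²) = 0.02023

0.0202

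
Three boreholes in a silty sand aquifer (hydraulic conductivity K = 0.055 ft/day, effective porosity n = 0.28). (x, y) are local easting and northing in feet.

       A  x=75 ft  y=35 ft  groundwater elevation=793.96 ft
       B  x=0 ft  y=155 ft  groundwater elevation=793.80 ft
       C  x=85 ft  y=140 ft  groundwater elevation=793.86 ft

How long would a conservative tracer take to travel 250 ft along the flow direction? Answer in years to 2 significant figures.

3100 years

Taking A as reference: B−A = (-75, 120, -0.16); C−A = (10, 105, -0.10).
Determinant of the coordinate differences = (-75)·105 − 10·120 = -9075.
∂h/∂x = [(-0.16)·105 − (-0.10)·120] / -9075 = +0.0005289
∂h/∂y = [(-75)·(-0.10) − 10·(-0.16)] / -9075 = -0.001003
|∇h| = √(0.0005289² + -0.001003²) = 0.001134
Seepage velocity v = K·i/n = 0.055 × 0.001134 / 0.28 = 0.0002227 ft/day.
t = 250 / 0.0002227 = 1.123e+06 days = 3.07e+03 years.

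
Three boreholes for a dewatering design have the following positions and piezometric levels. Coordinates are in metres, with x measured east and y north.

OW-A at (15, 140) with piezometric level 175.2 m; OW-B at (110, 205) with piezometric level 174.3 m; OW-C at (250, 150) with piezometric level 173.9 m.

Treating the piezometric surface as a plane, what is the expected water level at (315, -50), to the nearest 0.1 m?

Taking OW-A as reference: OW-B−OW-A = (95, 65, -0.9); OW-C−OW-A = (235, 10, -1.3).
Solve a·Δx + b·Δy = Δh: det = 95·10 − 235·65 = -14325.
∂h/∂x = [(-0.9)·10 − (-1.3)·65] / -14325 = -0.005271
∂h/∂y = [95·(-1.3) − 235·(-0.9)] / -14325 = -0.006143
h(315, -50) = 175.2 + (-0.005271)·(300) + (-0.006143)·(-190) = 175.2 -1.581 +1.167 = 174.786 m.

174.8 m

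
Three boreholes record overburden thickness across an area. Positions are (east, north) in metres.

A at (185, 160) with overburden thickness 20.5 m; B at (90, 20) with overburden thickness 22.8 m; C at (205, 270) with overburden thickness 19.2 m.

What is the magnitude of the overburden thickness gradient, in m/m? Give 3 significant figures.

0.0137 m/m

Three-point gradient (reference A): Δ to B = (-95, -140, +2.3), Δ to C = (20, 110, -1.3).
∂d/∂x = -0.009281, ∂d/∂y = -0.01013 (det = -7650).
|∇f| = √(-0.009281² + -0.01013²) = 0.01374 m/m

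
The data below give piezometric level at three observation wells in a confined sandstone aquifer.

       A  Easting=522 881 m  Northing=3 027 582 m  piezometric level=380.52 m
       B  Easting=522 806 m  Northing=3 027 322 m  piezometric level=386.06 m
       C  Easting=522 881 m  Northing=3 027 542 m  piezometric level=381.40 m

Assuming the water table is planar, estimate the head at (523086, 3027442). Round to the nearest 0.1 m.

Taking A as reference: B−A = (-75, -260, +5.54); C−A = (0, -40, +0.88).
Determinant of the coordinate differences = (-75)·(-40) − 0·(-260) = 3000.
∂h/∂x = [(+5.54)·(-40) − (+0.88)·(-260)] / 3000 = +0.002400
∂h/∂y = [(-75)·(+0.88) − 0·(+5.54)] / 3000 = -0.02200
h(523086, 3027442) = 380.52 + (+0.002400)·(205) + (-0.02200)·(-140) = 380.52 +0.492 +3.080 = 384.092 m.

384.1 m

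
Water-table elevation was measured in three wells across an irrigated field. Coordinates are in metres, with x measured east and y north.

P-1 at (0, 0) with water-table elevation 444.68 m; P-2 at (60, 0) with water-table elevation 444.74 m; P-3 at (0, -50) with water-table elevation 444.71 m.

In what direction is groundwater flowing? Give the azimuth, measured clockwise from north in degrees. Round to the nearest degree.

∂h/∂x = (444.74 − 444.68) / (60 − 0) = +0.001000
∂h/∂y = (444.71 − 444.68) / (-50 − 0) = -0.0006000
Flow direction (−∇h) has components (-0.001000 E, +0.0006000 N).
Azimuth = atan2(E, N) = atan2(-0.001000, +0.0006000) = 301.0° ≈ 301°.

301°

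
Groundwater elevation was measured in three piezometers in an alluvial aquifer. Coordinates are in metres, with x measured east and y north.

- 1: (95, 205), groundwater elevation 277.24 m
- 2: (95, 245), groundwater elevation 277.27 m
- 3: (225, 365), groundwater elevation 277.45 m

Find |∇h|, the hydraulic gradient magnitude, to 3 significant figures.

0.00102

Three-point gradient (reference 1): Δ to 2 = (0, 40, +0.03), Δ to 3 = (130, 160, +0.21).
∂h/∂x = +0.0006923, ∂h/∂y = +0.0007500 (det = -5200).
|∇h| = √(0.0006923² + 0.0007500²) = 0.001021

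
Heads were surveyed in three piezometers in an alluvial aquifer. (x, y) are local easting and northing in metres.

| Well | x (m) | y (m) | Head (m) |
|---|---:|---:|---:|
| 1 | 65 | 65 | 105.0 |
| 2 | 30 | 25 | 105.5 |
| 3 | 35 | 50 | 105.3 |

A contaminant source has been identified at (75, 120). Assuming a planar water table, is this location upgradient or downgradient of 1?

Three-point gradient (reference 1): Δ to 2 = (-35, -40, +0.5), Δ to 3 = (-30, -15, +0.3).
∂h/∂x = -0.006667, ∂h/∂y = -0.006667 (det = -675).
Head at (75, 120) = 105.0 + (-0.006667)·(10) + (-0.006667)·(55) = 104.57 m.
That is lower than the 105.0 m at 1, so the point is downgradient.

downgradient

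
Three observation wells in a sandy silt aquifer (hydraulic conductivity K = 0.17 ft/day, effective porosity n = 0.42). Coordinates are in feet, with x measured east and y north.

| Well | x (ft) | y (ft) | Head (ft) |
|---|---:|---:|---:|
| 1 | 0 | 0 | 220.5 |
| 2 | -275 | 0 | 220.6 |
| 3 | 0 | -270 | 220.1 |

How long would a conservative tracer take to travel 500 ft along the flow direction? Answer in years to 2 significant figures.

2200 years

∂h/∂x = (220.6 − 220.5) / (-275 − 0) = -0.0003636
∂h/∂y = (220.1 − 220.5) / (-270 − 0) = +0.001481
|∇h| = √(-0.0003636² + 0.001481²) = 0.001525
Seepage velocity v = K·i/n = 0.17 × 0.001525 / 0.42 = 0.0006173 ft/day.
t = 500 / 0.0006173 = 8.1e+05 days = 2.22e+03 years.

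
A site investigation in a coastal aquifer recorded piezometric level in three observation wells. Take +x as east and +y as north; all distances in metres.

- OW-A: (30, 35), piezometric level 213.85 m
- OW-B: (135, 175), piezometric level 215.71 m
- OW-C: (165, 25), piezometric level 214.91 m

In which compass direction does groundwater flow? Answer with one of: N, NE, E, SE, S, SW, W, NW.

Three-point gradient (reference OW-A): Δ to OW-B = (105, 140, +1.86), Δ to OW-C = (135, -10, +1.06).
∂h/∂x = +0.008371, ∂h/∂y = +0.007008 (det = -19950).
Flow = −∇h = (-0.008371 east, -0.007008 north), which points southwest.

SW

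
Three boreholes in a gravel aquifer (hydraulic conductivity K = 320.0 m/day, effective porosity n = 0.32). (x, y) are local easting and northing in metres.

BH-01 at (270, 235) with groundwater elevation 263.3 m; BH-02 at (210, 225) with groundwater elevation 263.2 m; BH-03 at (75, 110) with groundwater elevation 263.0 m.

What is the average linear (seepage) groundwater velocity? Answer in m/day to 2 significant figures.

Taking BH-01 as reference: BH-02−BH-01 = (-60, -10, -0.1); BH-03−BH-01 = (-195, -125, -0.3).
Solve a·Δx + b·Δy = Δh: det = (-60)·(-125) − (-195)·(-10) = 5550.
∂h/∂x = [(-0.1)·(-125) − (-0.3)·(-10)] / 5550 = +0.001712
∂h/∂y = [(-60)·(-0.3) − (-195)·(-0.1)] / 5550 = -0.0002703
|∇h| = √(0.001712² + -0.0002703²) = 0.001733
Seepage velocity v = K·i/n = 320.0 × 0.001733 / 0.32 = 1.733 m/day.

1.7 m/day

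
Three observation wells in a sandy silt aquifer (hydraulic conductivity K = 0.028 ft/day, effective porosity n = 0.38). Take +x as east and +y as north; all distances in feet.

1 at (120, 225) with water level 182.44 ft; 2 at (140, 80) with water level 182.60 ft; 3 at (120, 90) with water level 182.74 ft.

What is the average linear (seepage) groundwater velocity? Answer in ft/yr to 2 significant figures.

With h = a·x + b·y + c and 1 as origin, the differences give:
  20·a + (-145)·b = +0.16
  0·a + (-135)·b = +0.30
Eliminate b (×(-135) and ×(-145), subtract): -2700·a = 21.900 → a = ∂h/∂x = -0.008111
Back-substitute: b = ∂h/∂y = -0.002222.
|∇h| = √(-0.008111² + -0.002222²) = 0.00841
Seepage velocity v = K·i/n = 0.028 × 0.00841 / 0.38 = 0.0006197 ft/day = 0.2263 ft/yr.

0.23 ft/yr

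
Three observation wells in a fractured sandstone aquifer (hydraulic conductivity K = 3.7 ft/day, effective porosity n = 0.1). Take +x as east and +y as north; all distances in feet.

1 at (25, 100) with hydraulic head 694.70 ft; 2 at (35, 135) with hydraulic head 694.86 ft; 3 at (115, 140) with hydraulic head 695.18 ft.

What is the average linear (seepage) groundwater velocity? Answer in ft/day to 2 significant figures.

With h = a·x + b·y + c and 1 as origin, the differences give:
  10·a + 35·b = +0.16
  90·a + 40·b = +0.48
Eliminate b (×40 and ×35, subtract): -2750·a = -10.400 → a = ∂h/∂x = +0.003782
Back-substitute: b = ∂h/∂y = +0.003491.
|∇h| = √(0.003782² + 0.003491²) = 0.005147
Seepage velocity v = K·i/n = 3.7 × 0.005147 / 0.1 = 0.1904 ft/day.

0.19 ft/day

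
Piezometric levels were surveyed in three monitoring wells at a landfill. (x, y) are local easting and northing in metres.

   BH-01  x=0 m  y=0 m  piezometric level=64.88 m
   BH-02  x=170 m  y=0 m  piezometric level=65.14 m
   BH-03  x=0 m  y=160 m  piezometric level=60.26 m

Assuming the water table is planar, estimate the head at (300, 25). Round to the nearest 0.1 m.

64.6 m

∂h/∂x = (65.14 − 64.88) / (170 − 0) = +0.001529
∂h/∂y = (60.26 − 64.88) / (160 − 0) = -0.02887
h(300, 25) = 64.88 + (+0.001529)·(300) + (-0.02887)·(25) = 64.88 +0.459 -0.722 = 64.617 m.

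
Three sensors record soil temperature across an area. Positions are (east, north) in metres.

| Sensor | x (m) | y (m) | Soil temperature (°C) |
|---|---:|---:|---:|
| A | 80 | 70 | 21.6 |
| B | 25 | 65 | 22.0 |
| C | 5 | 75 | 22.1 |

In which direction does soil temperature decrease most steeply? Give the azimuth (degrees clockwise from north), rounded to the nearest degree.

061°

Three-point gradient (reference A): Δ to B = (-55, -5, +0.4), Δ to C = (-75, 5, +0.5).
∂T/∂x = -0.006923, ∂T/∂y = -0.003846 (det = -650).
Steepest decrease is along −∇f: components (+0.006923 E, +0.003846 N).
Azimuth = atan2(+0.006923, +0.003846) = 60.9° ≈ 061°.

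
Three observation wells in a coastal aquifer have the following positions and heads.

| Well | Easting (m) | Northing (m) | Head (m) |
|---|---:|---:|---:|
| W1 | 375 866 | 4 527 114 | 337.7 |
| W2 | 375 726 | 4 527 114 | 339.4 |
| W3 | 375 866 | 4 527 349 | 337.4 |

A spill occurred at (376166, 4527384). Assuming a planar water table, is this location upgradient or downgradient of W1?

downgradient

∂h/∂x = (339.4 − 337.7) / (375726 − 375866) = -0.01214
∂h/∂y = (337.4 − 337.7) / (4527349 − 4527114) = -0.001277
Head at (376166, 4527384) = 337.7 + (-0.01214)·(300) + (-0.001277)·(270) = 333.71 m.
That is lower than the 337.7 m at W1, so the point is downgradient.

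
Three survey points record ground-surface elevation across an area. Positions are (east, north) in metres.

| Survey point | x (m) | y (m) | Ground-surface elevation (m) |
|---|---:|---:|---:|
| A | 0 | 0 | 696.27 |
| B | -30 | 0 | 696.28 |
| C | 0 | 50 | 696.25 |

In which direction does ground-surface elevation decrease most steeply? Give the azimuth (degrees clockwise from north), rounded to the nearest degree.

040°

∂z/∂x = (696.28 − 696.27) / (-30 − 0) = -0.0003333
∂z/∂y = (696.25 − 696.27) / (50 − 0) = -0.0004000
Steepest decrease is along −∇f: components (+0.0003333 E, +0.0004000 N).
Azimuth = atan2(+0.0003333, +0.0004000) = 39.8° ≈ 040°.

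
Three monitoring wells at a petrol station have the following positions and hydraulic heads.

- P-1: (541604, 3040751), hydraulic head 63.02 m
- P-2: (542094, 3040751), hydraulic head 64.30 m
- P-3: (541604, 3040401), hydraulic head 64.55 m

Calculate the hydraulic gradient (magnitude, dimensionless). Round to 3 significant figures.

0.00509

∂h/∂x = (64.30 − 63.02) / (542094 − 541604) = +0.002612
∂h/∂y = (64.55 − 63.02) / (3040401 − 3040751) = -0.004371
|∇h| = √(0.002612² + -0.004371²) = 0.005092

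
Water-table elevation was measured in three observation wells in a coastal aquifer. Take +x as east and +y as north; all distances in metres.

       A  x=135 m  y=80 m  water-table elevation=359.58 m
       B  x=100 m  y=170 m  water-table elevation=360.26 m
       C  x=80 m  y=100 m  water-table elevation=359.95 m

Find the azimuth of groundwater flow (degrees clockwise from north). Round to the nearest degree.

141°

Differences from A: to B (Δx, Δy, Δh) = (-35, 90, +0.68); to C = (-55, 20, +0.37).
Solve a·Δx + b·Δy = Δh: det = (-35)·20 − (-55)·90 = 4250.
∂h/∂x = [(+0.68)·20 − (+0.37)·90] / 4250 = -0.004635
∂h/∂y = [(-35)·(+0.37) − (-55)·(+0.68)] / 4250 = +0.005753
Flow direction (−∇h) has components (+0.004635 E, -0.005753 N).
Azimuth = atan2(E, N) = atan2(+0.004635, -0.005753) = 141.1° ≈ 141°.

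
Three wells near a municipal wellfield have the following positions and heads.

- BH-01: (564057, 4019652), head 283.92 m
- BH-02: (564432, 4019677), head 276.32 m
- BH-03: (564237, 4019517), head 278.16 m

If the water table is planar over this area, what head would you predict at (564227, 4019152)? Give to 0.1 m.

273.1 m

Differences from BH-01: to BH-02 (Δx, Δy, Δh) = (375, 25, -7.60); to BH-03 = (180, -135, -5.76).
Solve a·Δx + b·Δy = Δh: det = 375·(-135) − 180·25 = -55125.
∂h/∂x = [(-7.60)·(-135) − (-5.76)·25] / -55125 = -0.02122
∂h/∂y = [375·(-5.76) − 180·(-7.60)] / -55125 = +0.01437
h(564227, 4019152) = 283.92 + (-0.02122)·(170) + (+0.01437)·(-500) = 283.92 -3.608 -7.184 = 273.128 m.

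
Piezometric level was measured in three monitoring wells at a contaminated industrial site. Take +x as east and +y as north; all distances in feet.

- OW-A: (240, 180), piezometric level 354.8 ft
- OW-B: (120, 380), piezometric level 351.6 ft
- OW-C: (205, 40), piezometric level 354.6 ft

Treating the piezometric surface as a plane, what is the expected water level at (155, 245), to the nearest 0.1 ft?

352.8 ft

Differences from OW-A: to OW-B (Δx, Δy, Δh) = (-120, 200, -3.2); to OW-C = (-35, -140, -0.2).
Determinant of the coordinate differences = (-120)·(-140) − (-35)·200 = 23800.
∂h/∂x = [(-3.2)·(-140) − (-0.2)·200] / 23800 = +0.02050
∂h/∂y = [(-120)·(-0.2) − (-35)·(-3.2)] / 23800 = -0.003697
h(155, 245) = 354.8 + (+0.02050)·(-85) + (-0.003697)·(65) = 354.8 -1.743 -0.240 = 352.817 ft.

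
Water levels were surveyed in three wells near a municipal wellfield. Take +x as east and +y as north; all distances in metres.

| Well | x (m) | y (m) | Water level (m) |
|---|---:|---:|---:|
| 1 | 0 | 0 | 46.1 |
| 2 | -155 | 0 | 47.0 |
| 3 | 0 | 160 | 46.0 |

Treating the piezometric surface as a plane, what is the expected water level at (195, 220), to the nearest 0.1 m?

∂h/∂x = (47.0 − 46.1) / (-155 − 0) = -0.005806
∂h/∂y = (46.0 − 46.1) / (160 − 0) = -0.0006250
h(195, 220) = 46.1 + (-0.005806)·(195) + (-0.0006250)·(220) = 46.1 -1.132 -0.138 = 44.830 m.

44.8 m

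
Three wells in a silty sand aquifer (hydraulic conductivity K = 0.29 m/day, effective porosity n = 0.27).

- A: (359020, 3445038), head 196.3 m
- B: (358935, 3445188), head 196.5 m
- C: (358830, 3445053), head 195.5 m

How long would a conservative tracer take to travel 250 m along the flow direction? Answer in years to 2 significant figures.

Taking A as reference: B−A = (-85, 150, +0.2); C−A = (-190, 15, -0.8).
Solve a·Δx + b·Δy = Δh: det = (-85)·15 − (-190)·150 = 27225.
∂h/∂x = [(+0.2)·15 − (-0.8)·150] / 27225 = +0.004518
∂h/∂y = [(-85)·(-0.8) − (-190)·(+0.2)] / 27225 = +0.003893
|∇h| = √(0.004518² + 0.003893²) = 0.005964
Seepage velocity v = K·i/n = 0.29 × 0.005964 / 0.27 = 0.006406 m/day.
t = 250 / 0.006406 = 3.903e+04 days = 107 years.

110 years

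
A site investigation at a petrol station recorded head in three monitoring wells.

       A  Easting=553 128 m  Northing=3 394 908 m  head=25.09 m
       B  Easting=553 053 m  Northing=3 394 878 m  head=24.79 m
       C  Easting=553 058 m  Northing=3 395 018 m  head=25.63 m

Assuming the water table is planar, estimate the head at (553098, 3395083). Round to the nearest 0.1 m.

26.1 m

Taking A as reference: B−A = (-75, -30, -0.30); C−A = (-70, 110, +0.54).
Determinant of the coordinate differences = (-75)·110 − (-70)·(-30) = -10350.
∂h/∂x = [(-0.30)·110 − (+0.54)·(-30)] / -10350 = +0.001623
∂h/∂y = [(-75)·(+0.54) − (-70)·(-0.30)] / -10350 = +0.005942
h(553098, 3395083) = 25.09 + (+0.001623)·(-30) + (+0.005942)·(175) = 25.09 -0.049 +1.040 = 26.081 m.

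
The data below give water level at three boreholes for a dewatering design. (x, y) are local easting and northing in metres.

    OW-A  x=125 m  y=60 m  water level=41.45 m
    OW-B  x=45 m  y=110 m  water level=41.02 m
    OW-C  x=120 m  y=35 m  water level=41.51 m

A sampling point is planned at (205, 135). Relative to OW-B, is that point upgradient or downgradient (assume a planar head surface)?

With h = a·x + b·y + c and OW-A as origin, the differences give:
  (-80)·a + 50·b = -0.43
  (-5)·a + (-25)·b = +0.06
Eliminate b (×(-25) and ×50, subtract): 2250·a = 7.750 → a = ∂h/∂x = +0.003444
Back-substitute: b = ∂h/∂y = -0.003089.
Head at (205, 135) = 41.45 + (+0.003444)·(80) + (-0.003089)·(75) = 41.49 m.
That is higher than the 41.02 m at OW-B, so the point is upgradient.

upgradient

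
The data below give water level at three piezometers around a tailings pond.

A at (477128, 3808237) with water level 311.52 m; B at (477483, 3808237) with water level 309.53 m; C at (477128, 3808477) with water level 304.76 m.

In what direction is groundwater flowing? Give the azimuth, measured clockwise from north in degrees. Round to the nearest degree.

011°

∂h/∂x = (309.53 − 311.52) / (477483 − 477128) = -0.005606
∂h/∂y = (304.76 − 311.52) / (3808477 − 3808237) = -0.02817
Flow direction (−∇h) has components (+0.005606 E, +0.02817 N).
Azimuth = atan2(E, N) = atan2(+0.005606, +0.02817) = 11.3° ≈ 011°.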